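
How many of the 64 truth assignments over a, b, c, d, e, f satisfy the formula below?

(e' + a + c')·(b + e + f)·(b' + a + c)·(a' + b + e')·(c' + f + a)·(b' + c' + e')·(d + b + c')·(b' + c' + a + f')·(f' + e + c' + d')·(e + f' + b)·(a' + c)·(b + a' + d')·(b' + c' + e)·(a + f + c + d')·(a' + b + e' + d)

There are 2^6 = 64 truth assignments over (a, b, c, d, e, f).
Split on d. With d = 1, the clauses containing d are satisfied and d' drops from the rest; 1 of the 2^5 = 32 assignments to the other variables satisfy what remains.
With d = 0, by the same count on the reduced clause set, 2 assignments work.
Total: 1 + 2 = 3.

3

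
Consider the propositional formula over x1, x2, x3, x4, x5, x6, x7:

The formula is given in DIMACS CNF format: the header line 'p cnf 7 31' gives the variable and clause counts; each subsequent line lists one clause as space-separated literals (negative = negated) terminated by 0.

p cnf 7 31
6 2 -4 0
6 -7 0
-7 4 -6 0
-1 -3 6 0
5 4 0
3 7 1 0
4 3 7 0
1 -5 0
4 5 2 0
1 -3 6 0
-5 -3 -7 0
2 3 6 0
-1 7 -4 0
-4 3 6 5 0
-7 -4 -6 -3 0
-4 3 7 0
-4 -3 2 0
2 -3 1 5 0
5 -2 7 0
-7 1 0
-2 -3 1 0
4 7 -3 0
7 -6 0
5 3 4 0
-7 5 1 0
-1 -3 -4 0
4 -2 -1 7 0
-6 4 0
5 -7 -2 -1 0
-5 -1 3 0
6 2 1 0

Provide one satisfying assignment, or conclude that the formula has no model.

Branch on x6: set x6 = True.
The clause (x7) is unit, so x7 = True.
The clause (x4) is unit, so x4 = True.
The clause (¬x3) is unit, so x3 = False.
The clause (x1) is unit, so x1 = True.
The clause (¬x5) is unit, so x5 = False.
The clause (¬x2) is unit, so x2 = False.
This assignment satisfies each clause.

x1=True; x2=False; x3=False; x4=True; x5=False; x6=True; x7=True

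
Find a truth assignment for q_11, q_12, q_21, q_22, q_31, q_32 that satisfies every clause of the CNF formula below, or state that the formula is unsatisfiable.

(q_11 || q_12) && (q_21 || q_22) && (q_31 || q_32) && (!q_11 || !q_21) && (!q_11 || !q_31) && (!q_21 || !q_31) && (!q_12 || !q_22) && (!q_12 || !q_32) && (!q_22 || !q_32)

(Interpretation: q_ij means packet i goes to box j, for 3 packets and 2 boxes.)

UNSATISFIABLE

Try q_11 = true.
Unit clause (!q_21) forces q_21 = false.
Unit clause (q_22) forces q_22 = true.
Unit clause (!q_31) forces q_31 = false.
Unit clause (q_32) forces q_32 = true.
But (!q_32) is also a unit clause — contradiction.
Backtrack on q_11: now try q_11 = false.
Unit clause (q_12) forces q_12 = true.
Unit clause (!q_22) forces q_22 = false.
Unit clause (q_21) forces q_21 = true.
Unit clause (!q_31) forces q_31 = false.
Unit clause (q_32) forces q_32 = true.
But (!q_32) is also a unit clause — contradiction.
Either choice for q_11 ends in contradiction.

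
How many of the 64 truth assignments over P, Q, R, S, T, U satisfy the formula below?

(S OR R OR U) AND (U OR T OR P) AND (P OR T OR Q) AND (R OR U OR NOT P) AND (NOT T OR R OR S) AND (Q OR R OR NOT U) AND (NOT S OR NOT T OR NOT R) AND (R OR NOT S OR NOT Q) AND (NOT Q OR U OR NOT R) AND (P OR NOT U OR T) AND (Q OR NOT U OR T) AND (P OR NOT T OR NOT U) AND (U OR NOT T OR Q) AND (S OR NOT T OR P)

7

There are 2^6 = 64 truth assignments over (P, Q, R, S, T, U).
Split on S. With S = true, the clauses containing S are satisfied and NOT S drops from the rest; 2 of the 2^5 = 32 assignments to the other variables satisfy what remains.
With S = false, by the same count on the reduced clause set, 5 assignments work.
Total: 2 + 5 = 7.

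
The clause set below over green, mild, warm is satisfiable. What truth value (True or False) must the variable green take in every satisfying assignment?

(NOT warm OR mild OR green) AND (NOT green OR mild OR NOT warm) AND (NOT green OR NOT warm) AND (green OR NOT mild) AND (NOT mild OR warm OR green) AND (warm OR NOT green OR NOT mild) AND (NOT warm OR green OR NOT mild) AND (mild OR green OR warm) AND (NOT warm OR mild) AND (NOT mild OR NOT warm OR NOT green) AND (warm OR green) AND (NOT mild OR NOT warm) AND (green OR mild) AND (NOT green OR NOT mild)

True

Suppose green = false.
Unit clause (NOT mild) forces mild = false.
That conflicts with the unit clause (mild).
So every satisfying assignment has green = True.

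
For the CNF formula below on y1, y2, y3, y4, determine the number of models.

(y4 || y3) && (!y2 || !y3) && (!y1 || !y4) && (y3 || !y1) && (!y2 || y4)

5

There are 2^4 = 16 truth assignments over (y1, y2, y3, y4).
Check each against the 5 clauses (columns in the order y1, y2, y3, y4):
  F F F F  ✗ fails (y4 || y3)
  F F F T  ✓ satisfies all
  F F T F  ✓ satisfies all
  F F T T  ✓ satisfies all
  F T F F  ✗ fails (y4 || y3)
  F T F T  ✓ satisfies all
  F T T F  ✗ fails (!y2 || !y3)
  F T T T  ✗ fails (!y2 || !y3)
  T F F F  ✗ fails (y4 || y3)
  T F F T  ✗ fails (!y1 || !y4)
  T F T F  ✓ satisfies all
  T F T T  ✗ fails (!y1 || !y4)
  T T F F  ✗ fails (y4 || y3)
  T T F T  ✗ fails (!y1 || !y4)
  T T T F  ✗ fails (!y2 || !y3)
  T T T T  ✗ fails (!y2 || !y3)
5 of the 16 rows are models.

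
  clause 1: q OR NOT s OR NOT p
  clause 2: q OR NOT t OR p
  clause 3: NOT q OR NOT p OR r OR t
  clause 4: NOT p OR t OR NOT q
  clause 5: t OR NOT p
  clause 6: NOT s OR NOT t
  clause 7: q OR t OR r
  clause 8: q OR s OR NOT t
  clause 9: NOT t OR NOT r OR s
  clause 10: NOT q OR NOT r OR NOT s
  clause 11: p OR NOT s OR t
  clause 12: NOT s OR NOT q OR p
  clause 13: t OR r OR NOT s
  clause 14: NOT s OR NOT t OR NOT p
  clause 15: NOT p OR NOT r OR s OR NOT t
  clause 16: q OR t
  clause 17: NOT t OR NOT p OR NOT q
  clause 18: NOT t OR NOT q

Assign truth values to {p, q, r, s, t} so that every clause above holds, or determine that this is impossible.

p=false; q=true; r=true; s=false; t=false

Case t = false:
Unit clause (NOT p) forces p = false.
Unit clause (NOT s) forces s = false.
Unit clause (q) forces q = true.
No clause remains; r is free.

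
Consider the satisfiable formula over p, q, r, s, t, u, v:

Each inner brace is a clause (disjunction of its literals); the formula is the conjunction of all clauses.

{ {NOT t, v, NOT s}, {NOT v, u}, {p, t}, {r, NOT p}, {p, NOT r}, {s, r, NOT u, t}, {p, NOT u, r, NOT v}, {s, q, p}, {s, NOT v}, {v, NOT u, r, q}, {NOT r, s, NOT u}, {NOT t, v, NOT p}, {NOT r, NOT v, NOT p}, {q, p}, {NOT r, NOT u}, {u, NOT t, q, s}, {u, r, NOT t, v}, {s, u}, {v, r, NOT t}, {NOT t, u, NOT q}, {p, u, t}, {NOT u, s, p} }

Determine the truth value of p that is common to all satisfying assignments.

True

Suppose p = false.
From the singleton clause (t), t = true.
From the singleton clause (NOT r), r = false.
From the singleton clause (q), q = true.
From the singleton clause (v), v = true.
From the singleton clause (u), u = true.
Now (NOT u) is unsatisfied and unit — conflict.
So every satisfying assignment has p = True.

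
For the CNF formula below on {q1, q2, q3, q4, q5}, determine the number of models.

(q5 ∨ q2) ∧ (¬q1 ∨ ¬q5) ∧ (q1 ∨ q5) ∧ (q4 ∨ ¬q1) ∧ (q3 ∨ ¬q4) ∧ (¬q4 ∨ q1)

There are 2^5 = 32 truth assignments over (q1, q2, q3, q4, q5).
Split on q1. With q1 = True, the clauses containing q1 are satisfied and ¬q1 drops from the rest; 1 of the 2^4 = 16 assignments to the other variables satisfy what remains.
With q1 = False, by the same count on the reduced clause set, 4 assignments work.
Total: 1 + 4 = 5.

5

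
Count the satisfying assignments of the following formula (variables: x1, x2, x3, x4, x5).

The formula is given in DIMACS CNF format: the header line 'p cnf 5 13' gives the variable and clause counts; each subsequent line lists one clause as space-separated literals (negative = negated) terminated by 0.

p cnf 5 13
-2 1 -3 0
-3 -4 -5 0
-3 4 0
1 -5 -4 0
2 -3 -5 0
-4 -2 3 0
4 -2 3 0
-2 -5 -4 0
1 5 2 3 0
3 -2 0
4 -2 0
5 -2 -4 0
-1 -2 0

7

There are 2^5 = 32 truth assignments over (x1, x2, x3, x4, x5).
Split on x1. With x1 = True, the clauses containing x1 are satisfied and ¬x1 drops from the rest; 5 of the 2^4 = 16 assignments to the other variables satisfy what remains.
With x1 = False, by the same count on the reduced clause set, 2 assignments work.
Total: 5 + 2 = 7.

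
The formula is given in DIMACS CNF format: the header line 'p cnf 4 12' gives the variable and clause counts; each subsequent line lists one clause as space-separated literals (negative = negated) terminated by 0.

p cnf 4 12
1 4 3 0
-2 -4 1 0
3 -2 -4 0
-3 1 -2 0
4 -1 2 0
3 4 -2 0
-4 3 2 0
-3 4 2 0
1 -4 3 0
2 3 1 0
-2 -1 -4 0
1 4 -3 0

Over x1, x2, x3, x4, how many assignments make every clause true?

There are 2^4 = 16 truth assignments over (x1, x2, x3, x4).
Check each against the 12 clauses (columns in the order x1, x2, x3, x4):
  F F F F  ✗ fails (x1 ∨ x4 ∨ x3)
  F F F T  ✗ fails (¬x4 ∨ x3 ∨ x2)
  F F T F  ✗ fails (¬x3 ∨ x4 ∨ x2)
  F F T T  ✓ satisfies all
  F T F F  ✗ fails (x1 ∨ x4 ∨ x3)
  F T F T  ✗ fails (¬x2 ∨ ¬x4 ∨ x1)
  F T T F  ✗ fails (¬x3 ∨ x1 ∨ ¬x2)
  F T T T  ✗ fails (¬x2 ∨ ¬x4 ∨ x1)
  T F F F  ✗ fails (x4 ∨ ¬x1 ∨ x2)
  T F F T  ✗ fails (¬x4 ∨ x3 ∨ x2)
  T F T F  ✗ fails (x4 ∨ ¬x1 ∨ x2)
  T F T T  ✓ satisfies all
  T T F F  ✗ fails (x3 ∨ x4 ∨ ¬x2)
  T T F T  ✗ fails (x3 ∨ ¬x2 ∨ ¬x4)
  T T T F  ✓ satisfies all
  T T T T  ✗ fails (¬x2 ∨ ¬x1 ∨ ¬x4)
3 of the 16 rows are models.

3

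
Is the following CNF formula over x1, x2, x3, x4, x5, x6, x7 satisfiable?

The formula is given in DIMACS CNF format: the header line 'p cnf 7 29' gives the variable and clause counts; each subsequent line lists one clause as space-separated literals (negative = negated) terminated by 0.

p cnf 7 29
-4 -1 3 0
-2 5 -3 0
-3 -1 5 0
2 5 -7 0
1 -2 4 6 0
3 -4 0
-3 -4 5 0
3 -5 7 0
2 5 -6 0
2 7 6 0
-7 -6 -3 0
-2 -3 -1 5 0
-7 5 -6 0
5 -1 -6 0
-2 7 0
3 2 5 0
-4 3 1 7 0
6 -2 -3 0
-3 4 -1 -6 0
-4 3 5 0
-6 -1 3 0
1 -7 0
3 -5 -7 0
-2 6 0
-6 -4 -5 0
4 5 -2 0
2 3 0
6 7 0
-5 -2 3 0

Satisfiable

Branch on x3: set x3 = True.
Branch on x2: set x2 = False.
Branch on x1: set x1 = True.
(x5) alone gives x5 = True.
Branch on x7: set x7 = True.
(¬x6) alone gives x6 = False.
All clauses hold; x4 can take either value.
A satisfying assignment: x1: True; x2: False; x3: True; x4: False; x5: True; x6: False; x7: True.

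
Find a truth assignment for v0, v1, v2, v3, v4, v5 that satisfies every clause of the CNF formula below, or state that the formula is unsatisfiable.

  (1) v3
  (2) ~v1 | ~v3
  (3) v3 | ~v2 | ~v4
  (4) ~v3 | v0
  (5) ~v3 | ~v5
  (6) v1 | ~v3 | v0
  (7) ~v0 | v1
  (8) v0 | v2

(v3) alone gives v3 = 1.
(~v1) alone gives v1 = 0.
(v0) alone gives v0 = 1.
That conflicts with the unit clause (~v0).

UNSATISFIABLE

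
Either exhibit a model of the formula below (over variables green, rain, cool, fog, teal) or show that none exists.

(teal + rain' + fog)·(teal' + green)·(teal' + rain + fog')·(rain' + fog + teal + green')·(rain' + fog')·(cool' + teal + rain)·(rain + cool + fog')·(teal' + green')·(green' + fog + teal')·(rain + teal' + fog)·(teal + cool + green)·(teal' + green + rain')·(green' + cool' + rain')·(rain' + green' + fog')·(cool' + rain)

green ↦ 1,  rain ↦ 0,  cool ↦ 0,  fog ↦ 0,  teal ↦ 0

Case teal = 0:
Case rain = 0:
(cool') alone gives cool = 0.
(fog') alone gives fog = 0.
(green) alone gives green = 1.
This assignment satisfies each clause.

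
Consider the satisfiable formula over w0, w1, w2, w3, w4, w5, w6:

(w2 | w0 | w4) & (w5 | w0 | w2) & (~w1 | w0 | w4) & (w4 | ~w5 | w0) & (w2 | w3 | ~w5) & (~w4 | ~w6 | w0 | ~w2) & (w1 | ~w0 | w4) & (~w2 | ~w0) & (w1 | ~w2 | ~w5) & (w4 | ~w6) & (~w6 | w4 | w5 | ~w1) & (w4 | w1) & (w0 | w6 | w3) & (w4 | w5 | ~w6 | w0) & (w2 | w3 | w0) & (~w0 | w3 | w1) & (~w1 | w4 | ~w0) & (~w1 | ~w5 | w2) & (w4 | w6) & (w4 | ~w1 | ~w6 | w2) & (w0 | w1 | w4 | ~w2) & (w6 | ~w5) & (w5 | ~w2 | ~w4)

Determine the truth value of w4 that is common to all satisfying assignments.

True

Suppose w4 = 0.
Unit clause (~w6) forces w6 = 0.
That conflicts with the unit clause (w6).
So every satisfying assignment has w4 = True.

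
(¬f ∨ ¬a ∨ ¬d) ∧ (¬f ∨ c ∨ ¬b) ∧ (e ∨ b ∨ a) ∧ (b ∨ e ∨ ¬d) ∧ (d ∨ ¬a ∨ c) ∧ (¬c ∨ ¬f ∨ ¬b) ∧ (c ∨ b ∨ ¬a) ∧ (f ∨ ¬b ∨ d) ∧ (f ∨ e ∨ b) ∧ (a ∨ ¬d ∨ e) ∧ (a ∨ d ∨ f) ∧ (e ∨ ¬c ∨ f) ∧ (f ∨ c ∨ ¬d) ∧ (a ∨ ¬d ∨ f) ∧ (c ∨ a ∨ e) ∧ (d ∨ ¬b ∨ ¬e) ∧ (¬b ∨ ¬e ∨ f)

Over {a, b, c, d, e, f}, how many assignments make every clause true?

There are 2^6 = 64 truth assignments over (a, b, c, d, e, f).
Split on e. With e = True, the clauses containing e are satisfied and ¬e drops from the rest; 7 of the 2^5 = 32 assignments to the other variables satisfy what remains.
With e = False, by the same count on the reduced clause set, 1 assignment works.
Total: 7 + 1 = 8.

8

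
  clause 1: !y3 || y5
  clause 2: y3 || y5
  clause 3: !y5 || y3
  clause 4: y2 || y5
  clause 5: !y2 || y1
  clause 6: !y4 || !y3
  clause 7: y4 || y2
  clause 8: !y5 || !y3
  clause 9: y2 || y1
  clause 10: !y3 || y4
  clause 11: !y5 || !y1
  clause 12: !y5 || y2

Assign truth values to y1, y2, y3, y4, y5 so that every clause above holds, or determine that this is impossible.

UNSATISFIABLE

Branch on y3: set y3 = false.
The clause (y5) is unit, so y5 = true.
That conflicts with the unit clause (!y5).
That branch fails; take y3 = true instead.
The clause (y5) is unit, so y5 = true.
That conflicts with the unit clause (!y5).
Both values of y3 lead to a conflict.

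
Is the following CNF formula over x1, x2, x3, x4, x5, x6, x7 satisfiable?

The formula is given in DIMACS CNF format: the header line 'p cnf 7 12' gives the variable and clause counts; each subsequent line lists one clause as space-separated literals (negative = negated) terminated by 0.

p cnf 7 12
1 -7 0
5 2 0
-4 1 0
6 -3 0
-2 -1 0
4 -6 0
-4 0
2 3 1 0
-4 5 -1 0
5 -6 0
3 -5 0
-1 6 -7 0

The clause (¬x4) is unit, so x4 = False.
The clause (¬x6) is unit, so x6 = False.
The clause (¬x3) is unit, so x3 = False.
The clause (¬x5) is unit, so x5 = False.
The clause (x2) is unit, so x2 = True.
The clause (¬x1) is unit, so x1 = False.
The clause (¬x7) is unit, so x7 = False.
Every clause now holds.
A satisfying assignment: x1=False,  x2=True,  x3=False,  x4=False,  x5=False,  x6=False,  x7=False.

Yes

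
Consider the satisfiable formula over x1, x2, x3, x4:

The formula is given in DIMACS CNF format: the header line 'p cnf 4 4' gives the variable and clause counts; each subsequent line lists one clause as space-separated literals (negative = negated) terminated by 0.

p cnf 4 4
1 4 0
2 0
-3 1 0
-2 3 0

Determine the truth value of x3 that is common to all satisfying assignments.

Suppose x3 = False.
The clause (x2) is unit, so x2 = True.
That conflicts with the unit clause (¬x2).
So every satisfying assignment has x3 = True.

True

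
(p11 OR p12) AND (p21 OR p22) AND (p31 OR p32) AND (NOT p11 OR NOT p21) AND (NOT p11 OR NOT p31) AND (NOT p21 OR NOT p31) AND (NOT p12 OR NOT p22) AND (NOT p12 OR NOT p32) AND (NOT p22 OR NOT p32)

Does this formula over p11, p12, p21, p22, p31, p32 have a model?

Branch on p11: set p11 = true.
From the singleton clause (NOT p21), p21 = false.
From the singleton clause (p22), p22 = true.
From the singleton clause (NOT p31), p31 = false.
From the singleton clause (p32), p32 = true.
That conflicts with the unit clause (NOT p32).
Undo p11 and try p11 = false.
From the singleton clause (p12), p12 = true.
From the singleton clause (NOT p22), p22 = false.
From the singleton clause (p21), p21 = true.
From the singleton clause (NOT p31), p31 = false.
From the singleton clause (p32), p32 = true.
That conflicts with the unit clause (NOT p32).
Both values of p11 lead to a conflict.
No assignment satisfies every clause.

Unsatisfiable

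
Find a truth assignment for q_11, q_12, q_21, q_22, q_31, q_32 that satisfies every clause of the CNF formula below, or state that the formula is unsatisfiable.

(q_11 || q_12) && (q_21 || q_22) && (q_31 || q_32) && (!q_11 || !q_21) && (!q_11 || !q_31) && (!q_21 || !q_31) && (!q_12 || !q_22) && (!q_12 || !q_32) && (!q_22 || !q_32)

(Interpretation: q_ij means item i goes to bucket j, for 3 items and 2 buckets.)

Branch on q_11: set q_11 = true.
The clause (!q_21) is unit, so q_21 = false.
The clause (q_22) is unit, so q_22 = true.
The clause (!q_31) is unit, so q_31 = false.
The clause (q_32) is unit, so q_32 = true.
But (!q_32) is also a unit clause — contradiction.
Backtrack on q_11: now try q_11 = false.
The clause (q_12) is unit, so q_12 = true.
The clause (!q_22) is unit, so q_22 = false.
The clause (q_21) is unit, so q_21 = true.
The clause (!q_31) is unit, so q_31 = false.
The clause (q_32) is unit, so q_32 = true.
But (!q_32) is also a unit clause — contradiction.
Either choice for q_11 ends in contradiction.

UNSATISFIABLE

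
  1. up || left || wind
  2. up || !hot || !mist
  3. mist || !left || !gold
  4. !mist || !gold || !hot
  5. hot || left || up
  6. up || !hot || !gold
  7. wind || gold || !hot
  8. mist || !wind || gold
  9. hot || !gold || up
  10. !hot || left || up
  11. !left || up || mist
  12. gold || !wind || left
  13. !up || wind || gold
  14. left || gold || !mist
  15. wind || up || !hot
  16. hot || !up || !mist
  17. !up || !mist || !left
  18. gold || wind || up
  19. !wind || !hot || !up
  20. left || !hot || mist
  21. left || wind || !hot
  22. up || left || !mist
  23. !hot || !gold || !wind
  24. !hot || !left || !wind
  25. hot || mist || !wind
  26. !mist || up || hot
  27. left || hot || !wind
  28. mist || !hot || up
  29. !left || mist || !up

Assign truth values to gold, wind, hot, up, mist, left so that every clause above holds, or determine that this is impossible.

gold=true, wind=false, hot=false, up=true, mist=false, left=false

Branch on up: set up = true.
Branch on wind: set wind = false.
(gold) alone gives gold = true.
Branch on mist: set mist = false.
(!left) alone gives left = false.
(!hot) alone gives hot = false.
Every clause now holds.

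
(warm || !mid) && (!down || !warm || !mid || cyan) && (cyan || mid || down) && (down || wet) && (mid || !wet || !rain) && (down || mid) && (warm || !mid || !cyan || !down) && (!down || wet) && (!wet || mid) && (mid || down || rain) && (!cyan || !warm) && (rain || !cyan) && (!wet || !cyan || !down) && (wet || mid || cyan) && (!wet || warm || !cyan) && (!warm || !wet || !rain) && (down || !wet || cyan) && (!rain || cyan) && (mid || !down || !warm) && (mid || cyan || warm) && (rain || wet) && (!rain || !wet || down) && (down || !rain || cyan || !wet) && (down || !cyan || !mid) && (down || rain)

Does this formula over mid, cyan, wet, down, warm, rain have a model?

No

Branch on warm: set warm = true.
Unit clause (!cyan) forces cyan = false.
Unit clause (!rain) forces rain = false.
Unit clause (wet) forces wet = true.
Unit clause (mid) forces mid = true.
Unit clause (!down) forces down = false.
But (down) is also a unit clause — contradiction.
Backtrack on warm: now try warm = false.
Unit clause (!mid) forces mid = false.
Unit clause (down) forces down = true.
Unit clause (wet) forces wet = true.
But (!wet) is also a unit clause — contradiction.
Either choice for warm ends in contradiction.
No assignment satisfies every clause.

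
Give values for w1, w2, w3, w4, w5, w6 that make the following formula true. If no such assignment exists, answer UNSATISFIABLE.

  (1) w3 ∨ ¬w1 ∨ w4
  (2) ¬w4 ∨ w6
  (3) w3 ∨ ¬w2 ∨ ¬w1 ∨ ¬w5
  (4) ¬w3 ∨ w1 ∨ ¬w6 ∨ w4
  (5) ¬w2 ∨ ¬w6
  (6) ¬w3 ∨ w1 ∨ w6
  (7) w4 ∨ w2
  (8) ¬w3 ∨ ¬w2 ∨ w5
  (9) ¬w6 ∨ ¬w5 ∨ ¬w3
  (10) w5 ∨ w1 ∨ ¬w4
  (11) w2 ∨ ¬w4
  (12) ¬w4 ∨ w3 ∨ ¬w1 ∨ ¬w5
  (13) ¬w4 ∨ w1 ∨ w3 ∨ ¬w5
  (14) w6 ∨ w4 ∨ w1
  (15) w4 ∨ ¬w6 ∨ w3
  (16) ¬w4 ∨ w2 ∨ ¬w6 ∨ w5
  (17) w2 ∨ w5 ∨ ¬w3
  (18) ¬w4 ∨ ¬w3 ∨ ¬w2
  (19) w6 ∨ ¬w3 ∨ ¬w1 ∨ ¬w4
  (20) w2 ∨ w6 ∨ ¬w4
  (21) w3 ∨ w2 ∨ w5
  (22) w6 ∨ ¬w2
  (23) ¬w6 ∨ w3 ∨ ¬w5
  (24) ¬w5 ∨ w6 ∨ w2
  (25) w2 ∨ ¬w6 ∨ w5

Try w4 = False.
The clause (w2) is unit, so w2 = True.
The clause (¬w6) is unit, so w6 = False.
Now (w6) is unsatisfied and unit — conflict.
Undo w4 and try w4 = True.
The clause (w6) is unit, so w6 = True.
The clause (¬w2) is unit, so w2 = False.
Now (w2) is unsatisfied and unit — conflict.
Neither w4 = True nor w4 = False works.

UNSATISFIABLE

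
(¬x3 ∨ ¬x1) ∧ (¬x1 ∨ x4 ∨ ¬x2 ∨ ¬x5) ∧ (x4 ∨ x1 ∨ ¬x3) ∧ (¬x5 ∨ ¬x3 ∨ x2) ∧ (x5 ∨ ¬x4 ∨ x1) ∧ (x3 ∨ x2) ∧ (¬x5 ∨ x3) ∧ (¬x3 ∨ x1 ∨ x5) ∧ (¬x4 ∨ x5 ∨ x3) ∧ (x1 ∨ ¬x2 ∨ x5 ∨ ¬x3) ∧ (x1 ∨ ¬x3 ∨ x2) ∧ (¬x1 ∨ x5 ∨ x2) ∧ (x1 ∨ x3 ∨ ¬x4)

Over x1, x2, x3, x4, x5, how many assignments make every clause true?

3

There are 2^5 = 32 truth assignments over (x1, x2, x3, x4, x5).
Split on x3. With x3 = True, the clauses containing x3 are satisfied and ¬x3 drops from the rest; 1 of the 2^4 = 16 assignments to the other variables satisfy what remains.
With x3 = False, by the same count on the reduced clause set, 2 assignments work.
(One model: x1=F, x2=T, x3=F, x4=F, x5=F.)
Total: 1 + 2 = 3.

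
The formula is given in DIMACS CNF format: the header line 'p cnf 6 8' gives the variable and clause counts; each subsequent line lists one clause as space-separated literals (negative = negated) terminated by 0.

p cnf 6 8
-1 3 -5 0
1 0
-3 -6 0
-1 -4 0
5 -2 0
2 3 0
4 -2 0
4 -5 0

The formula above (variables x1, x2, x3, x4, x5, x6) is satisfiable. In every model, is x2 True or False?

False

Suppose x2 = True.
The clause (x1) is unit, so x1 = True.
The clause (¬x4) is unit, so x4 = False.
That conflicts with the unit clause (x4).
So every satisfying assignment has x2 = False.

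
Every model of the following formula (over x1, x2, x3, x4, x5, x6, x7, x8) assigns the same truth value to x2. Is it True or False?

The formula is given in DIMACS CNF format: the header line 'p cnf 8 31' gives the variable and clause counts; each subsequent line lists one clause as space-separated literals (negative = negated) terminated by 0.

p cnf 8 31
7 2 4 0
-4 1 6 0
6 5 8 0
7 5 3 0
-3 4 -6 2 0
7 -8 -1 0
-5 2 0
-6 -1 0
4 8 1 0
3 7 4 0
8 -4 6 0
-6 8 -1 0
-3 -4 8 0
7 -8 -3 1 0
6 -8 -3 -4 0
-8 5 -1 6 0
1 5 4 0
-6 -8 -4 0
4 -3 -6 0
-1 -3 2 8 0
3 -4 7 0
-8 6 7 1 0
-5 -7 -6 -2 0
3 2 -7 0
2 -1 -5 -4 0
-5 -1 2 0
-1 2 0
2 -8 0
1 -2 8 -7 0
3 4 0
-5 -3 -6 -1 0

Suppose x2 = False.
From the singleton clause (¬x5), x5 = False.
From the singleton clause (¬x1), x1 = False.
From the singleton clause (x4), x4 = True.
From the singleton clause (x6), x6 = True.
From the singleton clause (¬x8), x8 = False.
From the singleton clause (¬x3), x3 = False.
From the singleton clause (x7), x7 = True.
But (¬x7) is also a unit clause — contradiction.
So every satisfying assignment has x2 = True.

True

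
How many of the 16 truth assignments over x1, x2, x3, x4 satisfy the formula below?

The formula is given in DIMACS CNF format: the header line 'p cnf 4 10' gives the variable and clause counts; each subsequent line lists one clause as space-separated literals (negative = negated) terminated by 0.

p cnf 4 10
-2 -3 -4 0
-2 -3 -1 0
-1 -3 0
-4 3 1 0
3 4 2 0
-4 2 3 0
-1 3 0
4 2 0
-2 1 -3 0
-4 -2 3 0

There are 2^4 = 16 truth assignments over (x1, x2, x3, x4).
Split on x1. With x1 = True, the clauses containing x1 are satisfied and ¬x1 drops from the rest; 0 of the 2^3 = 8 assignments to the other variables satisfy what remains.
With x1 = False, by the same count on the reduced clause set, 2 assignments work.
(One model: x1=F, x2=F, x3=T, x4=T.)
Total: 0 + 2 = 2.

2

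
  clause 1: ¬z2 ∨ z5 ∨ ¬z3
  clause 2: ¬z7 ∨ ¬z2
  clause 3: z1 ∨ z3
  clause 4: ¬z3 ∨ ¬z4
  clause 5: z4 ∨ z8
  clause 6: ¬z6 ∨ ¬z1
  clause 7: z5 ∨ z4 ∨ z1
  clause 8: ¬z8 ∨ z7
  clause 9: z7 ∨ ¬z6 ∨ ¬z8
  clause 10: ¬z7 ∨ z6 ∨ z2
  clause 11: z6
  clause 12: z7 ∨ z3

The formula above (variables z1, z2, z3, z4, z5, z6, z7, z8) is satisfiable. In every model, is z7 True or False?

True

Suppose z7 = False.
The clause (¬z8) is unit, so z8 = False.
The clause (z4) is unit, so z4 = True.
The clause (¬z3) is unit, so z3 = False.
But (z3) is also a unit clause — contradiction.
So every satisfying assignment has z7 = True.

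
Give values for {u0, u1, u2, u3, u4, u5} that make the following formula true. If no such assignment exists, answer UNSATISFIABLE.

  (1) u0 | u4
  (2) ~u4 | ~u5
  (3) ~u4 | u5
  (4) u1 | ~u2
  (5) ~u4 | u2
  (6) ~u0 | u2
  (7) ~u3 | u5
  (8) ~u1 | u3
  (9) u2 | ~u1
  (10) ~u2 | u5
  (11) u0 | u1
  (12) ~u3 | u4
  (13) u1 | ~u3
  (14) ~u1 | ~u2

Branch on u0: set u0 = 1.
From the singleton clause (u2), u2 = 1.
From the singleton clause (u1), u1 = 1.
But (~u1) is also a unit clause — contradiction.
Backtrack on u0: now try u0 = 0.
From the singleton clause (u4), u4 = 1.
From the singleton clause (~u5), u5 = 0.
But (u5) is also a unit clause — contradiction.
Neither u0 = 1 nor u0 = 0 works.

UNSATISFIABLE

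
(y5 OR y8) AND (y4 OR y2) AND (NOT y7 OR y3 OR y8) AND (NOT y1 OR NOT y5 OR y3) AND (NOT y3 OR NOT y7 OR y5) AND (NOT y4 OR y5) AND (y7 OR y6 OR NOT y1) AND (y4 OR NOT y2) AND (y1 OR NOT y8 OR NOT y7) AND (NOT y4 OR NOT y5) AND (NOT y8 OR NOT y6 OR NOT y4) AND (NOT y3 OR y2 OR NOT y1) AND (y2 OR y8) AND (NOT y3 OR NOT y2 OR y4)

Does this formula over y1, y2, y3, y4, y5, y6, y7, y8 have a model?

Unsatisfiable

Case y5 = true:
Unit clause (NOT y4) forces y4 = false.
Unit clause (y2) forces y2 = true.
But (NOT y2) is also a unit clause — contradiction.
That branch fails; take y5 = false instead.
Unit clause (y8) forces y8 = true.
Unit clause (NOT y4) forces y4 = false.
Unit clause (y2) forces y2 = true.
But (NOT y2) is also a unit clause — contradiction.
Neither y5 = true nor y5 = false works.
No assignment satisfies every clause.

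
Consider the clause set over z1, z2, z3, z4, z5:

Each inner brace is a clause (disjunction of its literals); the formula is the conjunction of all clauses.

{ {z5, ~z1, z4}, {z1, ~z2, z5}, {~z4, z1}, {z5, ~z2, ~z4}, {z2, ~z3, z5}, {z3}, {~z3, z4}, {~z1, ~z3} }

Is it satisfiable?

From the singleton clause (z3), z3 = 1.
From the singleton clause (z4), z4 = 1.
From the singleton clause (z1), z1 = 1.
Now (~z1) is unsatisfied and unit — conflict.
No assignment satisfies every clause.

No, unsatisfiable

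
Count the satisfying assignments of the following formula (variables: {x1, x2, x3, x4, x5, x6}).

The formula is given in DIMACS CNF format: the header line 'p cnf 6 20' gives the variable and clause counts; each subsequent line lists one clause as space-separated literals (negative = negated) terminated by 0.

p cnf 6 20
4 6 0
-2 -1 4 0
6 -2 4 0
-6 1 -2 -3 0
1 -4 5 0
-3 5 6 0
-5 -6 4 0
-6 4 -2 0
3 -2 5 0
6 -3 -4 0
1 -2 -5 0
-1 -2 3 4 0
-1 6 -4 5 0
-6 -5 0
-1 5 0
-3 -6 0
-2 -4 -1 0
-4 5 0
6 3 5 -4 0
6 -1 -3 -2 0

There are 2^6 = 64 truth assignments over (x1, x2, x3, x4, x5, x6).
Split on x6. With x6 = True, the clauses containing x6 are satisfied and ¬x6 drops from the rest; 1 of the 2^5 = 32 assignments to the other variables satisfy what remains.
With x6 = False, by the same count on the reduced clause set, 2 assignments work.
Total: 1 + 2 = 3.

3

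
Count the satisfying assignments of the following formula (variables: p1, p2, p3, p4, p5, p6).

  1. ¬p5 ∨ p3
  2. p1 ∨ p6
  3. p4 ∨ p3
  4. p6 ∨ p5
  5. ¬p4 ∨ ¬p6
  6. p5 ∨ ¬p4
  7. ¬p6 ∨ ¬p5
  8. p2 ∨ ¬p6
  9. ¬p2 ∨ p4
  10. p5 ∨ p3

3

There are 2^6 = 64 truth assignments over (p1, p2, p3, p4, p5, p6).
Split on p4. With p4 = True, the clauses containing p4 are satisfied and ¬p4 drops from the rest; 2 of the 2^5 = 32 assignments to the other variables satisfy what remains.
With p4 = False, by the same count on the reduced clause set, 1 assignment works.
(One model: p1=T, p2=F, p3=T, p4=F, p5=T, p6=F.)
Total: 2 + 1 = 3.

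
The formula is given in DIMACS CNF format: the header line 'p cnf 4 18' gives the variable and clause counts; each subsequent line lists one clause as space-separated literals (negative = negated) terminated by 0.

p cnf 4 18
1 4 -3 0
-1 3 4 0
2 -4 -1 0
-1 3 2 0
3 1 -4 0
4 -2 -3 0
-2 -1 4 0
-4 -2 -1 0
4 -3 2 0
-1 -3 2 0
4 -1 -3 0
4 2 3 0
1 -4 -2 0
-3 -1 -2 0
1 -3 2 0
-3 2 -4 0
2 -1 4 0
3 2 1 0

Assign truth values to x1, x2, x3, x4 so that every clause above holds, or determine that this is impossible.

Try x1 = False.
Try x4 = False.
From the singleton clause (¬x3), x3 = False.
From the singleton clause (x2), x2 = True.
This assignment satisfies each clause.

x1=False,  x2=True,  x3=False,  x4=False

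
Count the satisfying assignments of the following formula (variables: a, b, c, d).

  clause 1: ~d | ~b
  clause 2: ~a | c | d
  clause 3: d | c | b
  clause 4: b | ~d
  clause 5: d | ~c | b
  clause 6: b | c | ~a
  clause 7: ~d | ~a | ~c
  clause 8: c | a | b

There are 2^4 = 16 truth assignments over (a, b, c, d).
Check each against the 8 clauses (columns in the order a, b, c, d):
  F F F F  ✗ fails (d | c | b)
  F F F T  ✗ fails (b | ~d)
  F F T F  ✗ fails (d | ~c | b)
  F F T T  ✗ fails (b | ~d)
  F T F F  ✓ satisfies all
  F T F T  ✗ fails (~d | ~b)
  F T T F  ✓ satisfies all
  F T T T  ✗ fails (~d | ~b)
  T F F F  ✗ fails (~a | c | d)
  T F F T  ✗ fails (b | ~d)
  T F T F  ✗ fails (d | ~c | b)
  T F T T  ✗ fails (b | ~d)
  T T F F  ✗ fails (~a | c | d)
  T T F T  ✗ fails (~d | ~b)
  T T T F  ✓ satisfies all
  T T T T  ✗ fails (~d | ~b)
3 of the 16 rows are models.

3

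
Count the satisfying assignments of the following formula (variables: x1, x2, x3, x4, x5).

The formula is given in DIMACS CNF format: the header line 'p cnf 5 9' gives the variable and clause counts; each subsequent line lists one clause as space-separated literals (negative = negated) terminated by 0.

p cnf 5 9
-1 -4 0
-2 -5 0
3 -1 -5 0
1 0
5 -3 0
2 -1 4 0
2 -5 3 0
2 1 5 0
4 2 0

There are 2^5 = 32 truth assignments over (x1, x2, x3, x4, x5).
Split on x1. With x1 = True, the clauses containing x1 are satisfied and ¬x1 drops from the rest; 1 of the 2^4 = 16 assignments to the other variables satisfy what remains.
With x1 = False, by the same count on the reduced clause set, 0 assignments work.
(One model: x1=T, x2=T, x3=F, x4=F, x5=F.)
Total: 1 + 0 = 1.

1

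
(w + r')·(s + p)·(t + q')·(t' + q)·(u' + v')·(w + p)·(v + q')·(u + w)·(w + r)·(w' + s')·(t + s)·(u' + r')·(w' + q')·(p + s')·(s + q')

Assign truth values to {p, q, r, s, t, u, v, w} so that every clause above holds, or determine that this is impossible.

UNSATISFIABLE

Case w = 1:
Unit clause (s') forces s = 0.
Unit clause (p) forces p = 1.
Unit clause (t) forces t = 1.
Unit clause (q) forces q = 1.
Now (q') is unsatisfied and unit — conflict.
Undo w and try w = 0.
Unit clause (r') forces r = 0.
Now (r) is unsatisfied and unit — conflict.
Either choice for w ends in contradiction.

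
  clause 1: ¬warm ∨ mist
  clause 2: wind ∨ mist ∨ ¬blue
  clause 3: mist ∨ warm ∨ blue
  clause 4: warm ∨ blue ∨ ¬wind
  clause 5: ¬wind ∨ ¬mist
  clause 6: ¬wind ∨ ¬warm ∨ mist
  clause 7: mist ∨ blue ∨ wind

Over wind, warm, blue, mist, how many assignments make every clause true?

5

There are 2^4 = 16 truth assignments over (wind, warm, blue, mist).
Split on wind. With wind = True, the clauses containing wind are satisfied and ¬wind drops from the rest; 1 of the 2^3 = 8 assignments to the other variables satisfy what remains.
With wind = False, by the same count on the reduced clause set, 4 assignments work.
Total: 1 + 4 = 5.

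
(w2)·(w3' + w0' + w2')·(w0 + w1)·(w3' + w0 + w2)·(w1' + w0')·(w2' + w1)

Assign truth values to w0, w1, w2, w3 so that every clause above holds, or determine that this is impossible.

w0=0,  w1=1,  w2=1,  w3=1

Unit clause (w2) forces w2 = 1.
Unit clause (w1) forces w1 = 1.
Unit clause (w0') forces w0 = 0.
No clause remains; w3 is free.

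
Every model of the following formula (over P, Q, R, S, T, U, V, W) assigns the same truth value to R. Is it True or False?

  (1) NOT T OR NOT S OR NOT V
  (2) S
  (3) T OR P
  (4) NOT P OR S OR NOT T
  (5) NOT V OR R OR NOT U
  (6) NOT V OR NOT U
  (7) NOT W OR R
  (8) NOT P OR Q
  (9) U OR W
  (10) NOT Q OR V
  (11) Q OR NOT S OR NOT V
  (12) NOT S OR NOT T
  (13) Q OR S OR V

True

Suppose R = false.
The clause (S) is unit, so S = true.
The clause (NOT W) is unit, so W = false.
The clause (U) is unit, so U = true.
The clause (NOT V) is unit, so V = false.
The clause (NOT Q) is unit, so Q = false.
The clause (NOT P) is unit, so P = false.
The clause (T) is unit, so T = true.
But (NOT T) is also a unit clause — contradiction.
So every satisfying assignment has R = True.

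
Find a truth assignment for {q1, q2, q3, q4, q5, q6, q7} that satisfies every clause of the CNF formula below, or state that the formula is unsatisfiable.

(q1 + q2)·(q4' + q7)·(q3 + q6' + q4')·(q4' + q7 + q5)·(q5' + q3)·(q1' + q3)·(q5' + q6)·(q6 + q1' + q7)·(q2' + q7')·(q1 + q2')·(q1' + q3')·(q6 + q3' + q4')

UNSATISFIABLE

Try q1 = 1.
From the singleton clause (q3), q3 = 1.
That conflicts with the unit clause (q3').
That branch fails; take q1 = 0 instead.
From the singleton clause (q2), q2 = 1.
That conflicts with the unit clause (q2').
Both values of q1 lead to a conflict.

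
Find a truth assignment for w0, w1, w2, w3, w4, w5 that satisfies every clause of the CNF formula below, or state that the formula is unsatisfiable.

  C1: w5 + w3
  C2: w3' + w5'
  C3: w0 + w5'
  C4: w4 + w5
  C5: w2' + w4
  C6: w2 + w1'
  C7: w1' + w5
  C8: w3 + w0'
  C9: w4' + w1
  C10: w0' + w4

Case w5 = 1:
From the singleton clause (w3'), w3 = 0.
From the singleton clause (w0), w0 = 1.
But (w0') is also a unit clause — contradiction.
Undo w5 and try w5 = 0.
From the singleton clause (w3), w3 = 1.
From the singleton clause (w4), w4 = 1.
From the singleton clause (w1'), w1 = 0.
But (w1) is also a unit clause — contradiction.
Either choice for w5 ends in contradiction.

UNSATISFIABLE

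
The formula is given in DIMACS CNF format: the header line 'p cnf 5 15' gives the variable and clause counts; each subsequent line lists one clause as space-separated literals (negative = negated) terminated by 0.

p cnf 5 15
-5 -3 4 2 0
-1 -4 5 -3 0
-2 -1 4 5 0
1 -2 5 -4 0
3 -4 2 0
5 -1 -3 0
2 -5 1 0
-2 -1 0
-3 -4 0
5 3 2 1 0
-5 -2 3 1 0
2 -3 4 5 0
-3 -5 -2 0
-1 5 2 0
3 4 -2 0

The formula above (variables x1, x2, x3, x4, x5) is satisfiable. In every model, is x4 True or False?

False

Suppose x4 = True.
Unit clause (¬x3) forces x3 = False.
Unit clause (x2) forces x2 = True.
Unit clause (¬x1) forces x1 = False.
Unit clause (x5) forces x5 = True.
Now (¬x5) is unsatisfied and unit — conflict.
So every satisfying assignment has x4 = False.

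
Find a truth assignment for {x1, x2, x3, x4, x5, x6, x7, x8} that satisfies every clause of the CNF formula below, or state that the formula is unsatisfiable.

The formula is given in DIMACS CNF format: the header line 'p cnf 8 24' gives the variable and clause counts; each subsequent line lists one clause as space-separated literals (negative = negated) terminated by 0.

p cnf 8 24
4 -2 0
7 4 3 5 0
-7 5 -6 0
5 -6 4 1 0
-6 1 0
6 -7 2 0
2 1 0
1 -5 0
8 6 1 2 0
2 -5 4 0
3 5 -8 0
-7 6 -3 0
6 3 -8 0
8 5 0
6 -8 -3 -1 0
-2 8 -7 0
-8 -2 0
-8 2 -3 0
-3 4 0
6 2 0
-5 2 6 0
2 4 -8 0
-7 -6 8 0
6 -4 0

x1: True, x2: False, x3: False, x4: True, x5: True, x6: True, x7: False, x8: False

Branch on x4: set x4 = True.
From the singleton clause (x6), x6 = True.
From the singleton clause (x1), x1 = True.
Branch on x7: set x7 = False.
Branch on x8: set x8 = False.
From the singleton clause (x5), x5 = True.
All clauses hold; x2, x3 can take either value.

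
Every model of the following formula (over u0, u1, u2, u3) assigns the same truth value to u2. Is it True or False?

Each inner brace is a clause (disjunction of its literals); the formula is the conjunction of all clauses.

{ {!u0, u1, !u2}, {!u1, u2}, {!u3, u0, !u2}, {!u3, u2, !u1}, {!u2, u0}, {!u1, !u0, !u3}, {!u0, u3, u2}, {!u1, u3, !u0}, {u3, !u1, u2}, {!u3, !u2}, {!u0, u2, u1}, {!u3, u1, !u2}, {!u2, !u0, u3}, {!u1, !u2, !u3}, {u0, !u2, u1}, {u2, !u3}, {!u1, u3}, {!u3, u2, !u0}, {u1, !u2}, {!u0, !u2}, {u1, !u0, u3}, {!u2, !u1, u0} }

False

Suppose u2 = true.
The clause (u0) is unit, so u0 = true.
Now (!u0) is unsatisfied and unit — conflict.
So every satisfying assignment has u2 = False.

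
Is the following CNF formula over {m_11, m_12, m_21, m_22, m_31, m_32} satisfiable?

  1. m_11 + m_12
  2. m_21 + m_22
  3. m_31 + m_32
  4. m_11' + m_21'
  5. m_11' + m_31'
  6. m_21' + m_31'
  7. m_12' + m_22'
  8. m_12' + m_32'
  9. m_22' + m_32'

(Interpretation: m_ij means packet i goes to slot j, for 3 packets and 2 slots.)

Suppose m_11 = 1.
From the singleton clause (m_21'), m_21 = 0.
From the singleton clause (m_22), m_22 = 1.
From the singleton clause (m_31'), m_31 = 0.
From the singleton clause (m_32), m_32 = 1.
But (m_32') is also a unit clause — contradiction.
Undo m_11 and try m_11 = 0.
From the singleton clause (m_12), m_12 = 1.
From the singleton clause (m_22'), m_22 = 0.
From the singleton clause (m_21), m_21 = 1.
From the singleton clause (m_31'), m_31 = 0.
From the singleton clause (m_32), m_32 = 1.
But (m_32') is also a unit clause — contradiction.
Either choice for m_11 ends in contradiction.
No assignment satisfies every clause.

Unsatisfiable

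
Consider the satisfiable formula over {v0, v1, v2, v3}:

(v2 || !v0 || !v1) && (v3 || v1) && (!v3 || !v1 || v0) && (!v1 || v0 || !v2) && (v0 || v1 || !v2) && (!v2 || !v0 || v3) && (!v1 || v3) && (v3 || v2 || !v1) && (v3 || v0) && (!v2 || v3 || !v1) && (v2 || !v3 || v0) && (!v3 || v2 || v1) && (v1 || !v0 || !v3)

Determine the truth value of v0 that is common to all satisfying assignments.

Suppose v0 = false.
The clause (v3) is unit, so v3 = true.
The clause (!v1) is unit, so v1 = false.
The clause (!v2) is unit, so v2 = false.
That conflicts with the unit clause (v2).
So every satisfying assignment has v0 = True.

True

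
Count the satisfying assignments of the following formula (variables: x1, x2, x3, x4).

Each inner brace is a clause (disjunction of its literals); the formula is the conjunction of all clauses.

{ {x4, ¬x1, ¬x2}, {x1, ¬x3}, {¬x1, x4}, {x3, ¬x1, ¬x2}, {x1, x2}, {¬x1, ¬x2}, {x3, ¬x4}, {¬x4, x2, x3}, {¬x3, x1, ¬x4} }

2

There are 2^4 = 16 truth assignments over (x1, x2, x3, x4).
Check each against the 9 clauses (columns in the order x1, x2, x3, x4):
  F F F F  ✗ fails (x1 ∨ x2)
  F F F T  ✗ fails (x1 ∨ x2)
  F F T F  ✗ fails (x1 ∨ ¬x3)
  F F T T  ✗ fails (x1 ∨ ¬x3)
  F T F F  ✓ satisfies all
  F T F T  ✗ fails (x3 ∨ ¬x4)
  F T T F  ✗ fails (x1 ∨ ¬x3)
  F T T T  ✗ fails (x1 ∨ ¬x3)
  T F F F  ✗ fails (¬x1 ∨ x4)
  T F F T  ✗ fails (x3 ∨ ¬x4)
  T F T F  ✗ fails (¬x1 ∨ x4)
  T F T T  ✓ satisfies all
  T T F F  ✗ fails (x4 ∨ ¬x1 ∨ ¬x2)
  T T F T  ✗ fails (x3 ∨ ¬x1 ∨ ¬x2)
  T T T F  ✗ fails (x4 ∨ ¬x1 ∨ ¬x2)
  T T T T  ✗ fails (¬x1 ∨ ¬x2)
2 of the 16 rows are models.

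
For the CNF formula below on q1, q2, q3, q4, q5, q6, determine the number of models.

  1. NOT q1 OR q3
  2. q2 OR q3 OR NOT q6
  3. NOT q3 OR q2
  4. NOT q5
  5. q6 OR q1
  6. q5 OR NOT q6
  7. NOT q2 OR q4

There are 2^6 = 64 truth assignments over (q1, q2, q3, q4, q5, q6).
Split on q6. With q6 = true, the clauses containing q6 are satisfied and NOT q6 drops from the rest; 0 of the 2^5 = 32 assignments to the other variables satisfy what remains.
With q6 = false, by the same count on the reduced clause set, 1 assignment works.
(One model: q1=T, q2=T, q3=T, q4=T, q5=F, q6=F.)
Total: 0 + 1 = 1.

1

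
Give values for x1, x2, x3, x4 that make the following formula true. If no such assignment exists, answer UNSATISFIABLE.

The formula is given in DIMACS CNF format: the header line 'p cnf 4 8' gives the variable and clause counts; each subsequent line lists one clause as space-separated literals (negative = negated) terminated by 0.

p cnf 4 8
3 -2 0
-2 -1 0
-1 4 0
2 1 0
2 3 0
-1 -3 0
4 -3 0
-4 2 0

x1 ↦ False; x2 ↦ True; x3 ↦ True; x4 ↦ True

Case x3 = True:
(¬x1) alone gives x1 = False.
(x2) alone gives x2 = True.
(x4) alone gives x4 = True.
All clauses are satisfied.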